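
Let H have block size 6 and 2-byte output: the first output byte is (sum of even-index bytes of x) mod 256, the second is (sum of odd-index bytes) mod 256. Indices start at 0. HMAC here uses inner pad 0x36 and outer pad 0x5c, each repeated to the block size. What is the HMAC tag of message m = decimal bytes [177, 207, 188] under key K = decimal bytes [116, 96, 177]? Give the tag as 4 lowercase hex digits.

Key decimal bytes [116, 96, 177] = 74 60 b1 is 3 bytes ≤ B = 6; zero-pad to 6 bytes: K' = 74 60 b1 00 00 00.
K' ⊕ ipad = 42 56 87 36 36 36.  K' ⊕ opad = 28 3c ed 5c 5c 5c.
Inner input = (K'⊕ipad) ∥ m = 42 56 87 36 36 36 ∥ b1 cf bc.
Inner hash: even-index sum = 620 mod 256 = 108; odd-index sum = 401 mod 256 = 145 → 6c 91.
Outer input = (K'⊕opad) ∥ inner = 28 3c ed 5c 5c 5c ∥ 6c 91.
Outer hash (tag): even-index sum = 477 mod 256 = 221; odd-index sum = 389 mod 256 = 133 → dd 85.

dd85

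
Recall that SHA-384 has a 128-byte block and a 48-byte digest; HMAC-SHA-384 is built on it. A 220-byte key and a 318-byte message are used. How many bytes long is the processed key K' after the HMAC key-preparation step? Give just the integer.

Key is 220 > 128 bytes, so it is hashed to 48 bytes then zero-padded to 128: |K'| = 128.

128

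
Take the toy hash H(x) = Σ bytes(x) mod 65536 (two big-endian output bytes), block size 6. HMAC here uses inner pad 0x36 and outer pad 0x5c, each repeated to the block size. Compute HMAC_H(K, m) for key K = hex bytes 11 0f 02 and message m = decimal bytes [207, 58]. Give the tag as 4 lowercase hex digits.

0253

Key hex bytes 11 0f 02 is 3 bytes ≤ B = 6; zero-pad to 6 bytes: K' = 11 0f 02 00 00 00.
K' ⊕ ipad = 27 39 34 36 36 36.  K' ⊕ opad = 4d 53 5e 5c 5c 5c.
Inner input = (K'⊕ipad) ∥ m = 27 39 34 36 36 36 ∥ cf 3a.
Inner hash: sum = 39+57+52+54+54+54+207+58 = 575 → 02 3f.
Outer input = (K'⊕opad) ∥ inner = 4d 53 5e 5c 5c 5c ∥ 02 3f.
Outer hash (tag): sum = 77+83+94+92+92+92+2+63 = 595 → 02 53.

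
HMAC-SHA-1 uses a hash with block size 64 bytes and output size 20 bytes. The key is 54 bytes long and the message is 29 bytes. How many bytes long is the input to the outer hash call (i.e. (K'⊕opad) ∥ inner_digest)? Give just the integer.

Key is 54 ≤ 64 bytes, zero-padded: |K'| = 64.
Outer input = (K'⊕opad) ∥ H(inner) → 64 + 20 = 84 bytes.

84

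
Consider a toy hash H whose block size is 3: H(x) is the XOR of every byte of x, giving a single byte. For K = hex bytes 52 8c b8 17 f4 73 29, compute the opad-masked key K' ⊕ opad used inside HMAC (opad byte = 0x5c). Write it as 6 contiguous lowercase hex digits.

835c5c

Key hex bytes 52 8c b8 17 f4 73 29 is 7 bytes > B = 3, so hash it first: H(key) = df, then zero-pad to 3 bytes: K' = df 00 00.
XOR each byte with 0x5c: df⊕5c=83, 00⊕5c=5c, 00⊕5c=5c.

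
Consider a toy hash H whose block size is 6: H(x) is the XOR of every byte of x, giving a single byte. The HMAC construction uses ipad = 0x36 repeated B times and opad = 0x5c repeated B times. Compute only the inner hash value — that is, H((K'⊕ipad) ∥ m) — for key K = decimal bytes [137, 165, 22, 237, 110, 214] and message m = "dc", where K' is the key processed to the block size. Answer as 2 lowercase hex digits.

Key decimal bytes [137, 165, 22, 237, 110, 214] = 89 a5 16 ed 6e d6 is exactly B = 6 bytes: K' = 89 a5 16 ed 6e d6.
K' ⊕ ipad = bf 93 20 db 58 e0.
Inner input = bf 93 20 db 58 e0 ∥ 64 63.
Inner hash: XOR bf⊕93⊕20⊕db⊕58⊕e0⊕64⊕63 = 68.

68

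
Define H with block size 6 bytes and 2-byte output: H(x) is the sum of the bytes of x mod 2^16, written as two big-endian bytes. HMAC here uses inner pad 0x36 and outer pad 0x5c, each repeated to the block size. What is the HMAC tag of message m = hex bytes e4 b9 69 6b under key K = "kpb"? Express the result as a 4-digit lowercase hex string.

Key "kpb" = 6b 70 62 is 3 bytes ≤ B = 6; zero-pad to 6 bytes: K' = 6b 70 62 00 00 00.
K' ⊕ ipad = 5d 46 54 36 36 36.  K' ⊕ opad = 37 2c 3e 5c 5c 5c.
Inner input = (K'⊕ipad) ∥ m = 5d 46 54 36 36 36 ∥ e4 b9 69 6b.
Inner hash: sum = 93+70+84+54+54+54+228+185+105+107 = 1034 → 04 0a.
Outer input = (K'⊕opad) ∥ inner = 37 2c 3e 5c 5c 5c ∥ 04 0a.
Outer hash (tag): sum = 55+44+62+92+92+92+4+10 = 451 → 01 c3.

01c3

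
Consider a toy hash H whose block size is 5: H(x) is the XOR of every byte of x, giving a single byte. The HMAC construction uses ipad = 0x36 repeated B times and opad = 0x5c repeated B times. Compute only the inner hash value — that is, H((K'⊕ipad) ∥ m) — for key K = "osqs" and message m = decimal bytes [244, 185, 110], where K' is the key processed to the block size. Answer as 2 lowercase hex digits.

Key "osqs" = 6f 73 71 73 is 4 bytes ≤ B = 5; zero-pad to 5 bytes: K' = 6f 73 71 73 00.
K' ⊕ ipad = 59 45 47 45 36.
Inner input = 59 45 47 45 36 ∥ f4 b9 6e.
Inner hash: XOR 59⊕45⊕47⊕45⊕36⊕f4⊕b9⊕6e = 0b.

0b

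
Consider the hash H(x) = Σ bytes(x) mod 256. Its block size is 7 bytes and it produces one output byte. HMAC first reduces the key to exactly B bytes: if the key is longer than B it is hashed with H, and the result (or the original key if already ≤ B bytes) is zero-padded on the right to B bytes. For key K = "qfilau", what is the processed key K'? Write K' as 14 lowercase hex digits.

Key "qfilau" = 71 66 69 6c 61 75 is 6 bytes ≤ B = 7; zero-pad to 7 bytes: K' = 71 66 69 6c 61 75 00.

7166696c617500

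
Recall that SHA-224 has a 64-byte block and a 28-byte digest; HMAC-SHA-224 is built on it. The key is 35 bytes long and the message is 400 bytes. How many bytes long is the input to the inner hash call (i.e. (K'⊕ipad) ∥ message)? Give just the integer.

464

Key is 35 ≤ 64 bytes, zero-padded: |K'| = 64.
Inner input = (K'⊕ipad) ∥ m → 64 + 400 = 464 bytes.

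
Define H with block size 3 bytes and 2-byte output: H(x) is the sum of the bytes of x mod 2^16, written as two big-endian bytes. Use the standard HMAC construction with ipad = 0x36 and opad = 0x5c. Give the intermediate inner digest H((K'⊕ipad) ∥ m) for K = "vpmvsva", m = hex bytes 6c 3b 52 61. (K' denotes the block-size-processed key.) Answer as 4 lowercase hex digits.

01ea

Key "vpmvsva" = 76 70 6d 76 73 76 61 is 7 bytes > B = 3, so hash it first: H(key) = 03 13, then zero-pad to 3 bytes: K' = 03 13 00.
K' ⊕ ipad = 35 25 36.
Inner input = 35 25 36 ∥ 6c 3b 52 61.
Inner hash: sum = 53+37+54+108+59+82+97 = 490 → 01 ea.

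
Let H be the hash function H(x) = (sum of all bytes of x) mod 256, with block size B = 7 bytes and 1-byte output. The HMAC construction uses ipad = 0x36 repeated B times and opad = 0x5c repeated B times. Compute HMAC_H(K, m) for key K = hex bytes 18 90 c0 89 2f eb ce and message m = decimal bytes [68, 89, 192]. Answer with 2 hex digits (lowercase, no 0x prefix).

Key hex bytes 18 90 c0 89 2f eb ce is exactly B = 7 bytes: K' = 18 90 c0 89 2f eb ce.
K' ⊕ ipad = 2e a6 f6 bf 19 dd f8.  K' ⊕ opad = 44 cc 9c d5 73 b7 92.
Inner input = (K'⊕ipad) ∥ m = 2e a6 f6 bf 19 dd f8 ∥ 44 59 c0.
Inner hash: sum = 46+166+246+191+25+221+248+68+89+192 = 1492; mod 256 = 212 → d4.
Outer input = (K'⊕opad) ∥ inner = 44 cc 9c d5 73 b7 92 ∥ d4.
Outer hash (tag): sum = 68+204+156+213+115+183+146+212 = 1297; mod 256 = 17 → 11.

11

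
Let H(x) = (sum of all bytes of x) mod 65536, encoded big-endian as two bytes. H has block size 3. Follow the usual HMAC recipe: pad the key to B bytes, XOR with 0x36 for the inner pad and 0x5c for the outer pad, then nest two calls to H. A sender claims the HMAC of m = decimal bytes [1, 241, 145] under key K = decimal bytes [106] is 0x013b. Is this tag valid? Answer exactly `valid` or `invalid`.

valid

Key decimal bytes [106] = 6a is 1 byte ≤ B = 3; zero-pad to 3 bytes: K' = 6a 00 00.
K' ⊕ ipad = 5c 36 36; K' ⊕ opad = 36 5c 5c.
Inner hash: sum = 92+54+54+1+241+145 = 587 → 02 4b.
Outer hash (recomputed tag): sum = 54+92+92+2+75 = 315 → 01 3b.
Recomputed tag = 013b; claimed = 013b → match.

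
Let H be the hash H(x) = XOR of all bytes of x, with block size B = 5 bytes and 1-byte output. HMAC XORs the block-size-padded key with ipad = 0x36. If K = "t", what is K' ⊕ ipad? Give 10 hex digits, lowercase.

Key "t" = 74 is 1 byte ≤ B = 5; zero-pad to 5 bytes: K' = 74 00 00 00 00.
XOR each byte with 0x36: 74⊕36=42, 00⊕36=36, 00⊕36=36, 00⊕36=36, 00⊕36=36.

4236363636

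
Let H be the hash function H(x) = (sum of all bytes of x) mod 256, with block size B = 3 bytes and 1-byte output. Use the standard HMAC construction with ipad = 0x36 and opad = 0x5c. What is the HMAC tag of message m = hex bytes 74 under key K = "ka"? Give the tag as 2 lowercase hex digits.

Key "ka" = 6b 61 is 2 bytes ≤ B = 3; zero-pad to 3 bytes: K' = 6b 61 00.
K' ⊕ ipad = 5d 57 36.  K' ⊕ opad = 37 3d 5c.
Inner input = (K'⊕ipad) ∥ m = 5d 57 36 ∥ 74.
Inner hash: sum = 93+87+54+116 = 350; mod 256 = 94 → 5e.
Outer input = (K'⊕opad) ∥ inner = 37 3d 5c ∥ 5e.
Outer hash (tag): sum = 55+61+92+94 = 302; mod 256 = 46 → 2e.

2e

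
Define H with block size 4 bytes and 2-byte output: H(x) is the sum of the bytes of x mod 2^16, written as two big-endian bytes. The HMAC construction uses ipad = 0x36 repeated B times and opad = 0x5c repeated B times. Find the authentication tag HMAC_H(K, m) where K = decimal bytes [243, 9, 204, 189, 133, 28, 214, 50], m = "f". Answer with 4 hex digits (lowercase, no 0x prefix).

Key decimal bytes [243, 9, 204, 189, 133, 28, 214, 50] = f3 09 cc bd 85 1c d6 32 is 8 bytes > B = 4, so hash it first: H(key) = 04 2e, then zero-pad to 4 bytes: K' = 04 2e 00 00.
K' ⊕ ipad = 32 18 36 36.  K' ⊕ opad = 58 72 5c 5c.
Inner input = (K'⊕ipad) ∥ m = 32 18 36 36 ∥ 66.
Inner hash: sum = 50+24+54+54+102 = 284 → 01 1c.
Outer input = (K'⊕opad) ∥ inner = 58 72 5c 5c ∥ 01 1c.
Outer hash (tag): sum = 88+114+92+92+1+28 = 415 → 01 9f.

019f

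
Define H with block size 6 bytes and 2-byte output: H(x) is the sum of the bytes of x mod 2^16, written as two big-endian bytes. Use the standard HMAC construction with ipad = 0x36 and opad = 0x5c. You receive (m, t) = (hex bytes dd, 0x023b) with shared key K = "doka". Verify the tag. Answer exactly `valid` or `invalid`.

invalid

Key "doka" = 64 6f 6b 61 is 4 bytes ≤ B = 6; zero-pad to 6 bytes: K' = 64 6f 6b 61 00 00.
K' ⊕ ipad = 52 59 5d 57 36 36; K' ⊕ opad = 38 33 37 3d 5c 5c.
Inner hash: sum = 82+89+93+87+54+54+221 = 680 → 02 a8.
Outer hash (recomputed tag): sum = 56+51+55+61+92+92+2+168 = 577 → 02 41.
Recomputed tag = 0241; claimed = 023b → mismatch.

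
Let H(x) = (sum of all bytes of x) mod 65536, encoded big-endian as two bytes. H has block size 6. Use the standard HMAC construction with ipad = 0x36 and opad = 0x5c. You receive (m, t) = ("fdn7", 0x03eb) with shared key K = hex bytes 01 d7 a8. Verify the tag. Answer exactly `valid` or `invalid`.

invalid

Key hex bytes 01 d7 a8 is 3 bytes ≤ B = 6; zero-pad to 6 bytes: K' = 01 d7 a8 00 00 00.
K' ⊕ ipad = 37 e1 9e 36 36 36; K' ⊕ opad = 5d 8b f4 5c 5c 5c.
Inner hash: sum = 55+225+158+54+54+54+102+100+110+55 = 967 → 03 c7.
Outer hash (recomputed tag): sum = 93+139+244+92+92+92+3+199 = 954 → 03 ba.
Recomputed tag = 03ba; claimed = 03eb → mismatch.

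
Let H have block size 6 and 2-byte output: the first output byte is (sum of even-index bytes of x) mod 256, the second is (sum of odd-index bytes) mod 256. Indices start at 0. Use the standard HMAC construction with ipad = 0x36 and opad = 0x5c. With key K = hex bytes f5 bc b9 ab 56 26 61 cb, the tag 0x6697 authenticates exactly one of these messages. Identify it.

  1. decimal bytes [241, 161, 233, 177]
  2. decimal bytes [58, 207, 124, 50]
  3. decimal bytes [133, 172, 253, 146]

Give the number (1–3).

Key hex bytes f5 bc b9 ab 56 26 61 cb is 8 bytes > B = 6, so hash it first: H(key) = 65 58, then zero-pad to 6 bytes: K' = 65 58 00 00 00 00.
K' ⊕ ipad = 53 6e 36 36 36 36; K' ⊕ opad = 39 04 5c 5c 5c 5c.
m1: inner = H(53 6e 36 36 36 36 f1 a1 e9 b1) = 99 2c; tag = H(39 04 5c 5c 5c 5c 99 2c) = 8ae8
m2: inner = H(53 6e 36 36 36 36 3a cf 7c 32) = 75 db; tag = H(39 04 5c 5c 5c 5c 75 db) = 6697 ← matches
m3: inner = H(53 6e 36 36 36 36 85 ac fd 92) = 41 18; tag = H(39 04 5c 5c 5c 5c 41 18) = 32d4

2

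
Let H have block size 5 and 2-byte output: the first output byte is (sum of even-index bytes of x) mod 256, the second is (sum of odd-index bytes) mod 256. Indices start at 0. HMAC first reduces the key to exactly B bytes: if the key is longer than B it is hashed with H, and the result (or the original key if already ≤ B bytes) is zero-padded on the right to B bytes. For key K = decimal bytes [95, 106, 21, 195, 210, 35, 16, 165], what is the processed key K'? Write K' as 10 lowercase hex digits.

|K| = 8 > B = 5, so first hash the key.
H(K): even-index sum = 342 mod 256 = 86; odd-index sum = 501 mod 256 = 245 → 56 f5.
Zero-pad H(K) = 56 f5 to 5 bytes: K' = 56 f5 00 00 00.

56f5000000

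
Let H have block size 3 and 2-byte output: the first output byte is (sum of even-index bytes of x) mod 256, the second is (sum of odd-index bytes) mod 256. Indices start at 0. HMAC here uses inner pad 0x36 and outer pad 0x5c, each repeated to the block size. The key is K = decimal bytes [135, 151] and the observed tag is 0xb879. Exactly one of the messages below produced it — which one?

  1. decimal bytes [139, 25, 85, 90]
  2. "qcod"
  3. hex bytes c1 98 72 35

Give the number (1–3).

2

Key decimal bytes [135, 151] = 87 97 is 2 bytes ≤ B = 3; zero-pad to 3 bytes: K' = 87 97 00.
K' ⊕ ipad = b1 a1 36; K' ⊕ opad = db cb 5c.
m1: inner = H(b1 a1 36 8b 19 55 5a) = 5a 81; tag = H(db cb 5c 5a 81) = b825
m2: inner = H(b1 a1 36 71 63 6f 64) = ae 81; tag = H(db cb 5c ae 81) = b879 ← matches
m3: inner = H(b1 a1 36 c1 98 72 35) = b4 d4; tag = H(db cb 5c b4 d4) = 0b7f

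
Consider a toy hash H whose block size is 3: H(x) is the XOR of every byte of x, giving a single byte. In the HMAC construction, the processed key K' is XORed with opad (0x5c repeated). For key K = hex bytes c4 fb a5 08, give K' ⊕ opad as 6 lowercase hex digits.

ce5c5c

Key hex bytes c4 fb a5 08 is 4 bytes > B = 3, so hash it first: H(key) = 92, then zero-pad to 3 bytes: K' = 92 00 00.
XOR each byte with 0x5c: 92⊕5c=ce, 00⊕5c=5c, 00⊕5c=5c.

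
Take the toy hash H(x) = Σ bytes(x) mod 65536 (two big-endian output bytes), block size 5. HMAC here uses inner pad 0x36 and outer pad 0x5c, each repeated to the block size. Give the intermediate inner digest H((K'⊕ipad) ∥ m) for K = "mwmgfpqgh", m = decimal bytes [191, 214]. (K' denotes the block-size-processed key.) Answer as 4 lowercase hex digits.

0364

Key "mwmgfpqgh" = 6d 77 6d 67 66 70 71 67 68 is 9 bytes > B = 5, so hash it first: H(key) = 03 ce, then zero-pad to 5 bytes: K' = 03 ce 00 00 00.
K' ⊕ ipad = 35 f8 36 36 36.
Inner input = 35 f8 36 36 36 ∥ bf d6.
Inner hash: sum = 53+248+54+54+54+191+214 = 868 → 03 64.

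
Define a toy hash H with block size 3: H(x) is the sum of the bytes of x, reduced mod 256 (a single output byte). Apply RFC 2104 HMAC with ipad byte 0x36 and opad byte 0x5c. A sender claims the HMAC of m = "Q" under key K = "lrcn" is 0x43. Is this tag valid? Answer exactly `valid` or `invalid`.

Key "lrcn" = 6c 72 63 6e is 4 bytes > B = 3, so hash it first: H(key) = af, then zero-pad to 3 bytes: K' = af 00 00.
K' ⊕ ipad = 99 36 36; K' ⊕ opad = f3 5c 5c.
Inner hash: sum = 153+54+54+81 = 342; mod 256 = 86 → 56.
Outer hash (recomputed tag): sum = 243+92+92+86 = 513; mod 256 = 1 → 01.
Recomputed tag = 01; claimed = 43 → mismatch.

invalid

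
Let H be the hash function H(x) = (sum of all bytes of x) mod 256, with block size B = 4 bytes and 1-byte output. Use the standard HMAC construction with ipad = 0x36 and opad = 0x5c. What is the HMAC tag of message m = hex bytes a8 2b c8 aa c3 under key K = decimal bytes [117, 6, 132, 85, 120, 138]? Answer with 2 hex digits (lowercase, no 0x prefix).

28

Key decimal bytes [117, 6, 132, 85, 120, 138] = 75 06 84 55 78 8a is 6 bytes > B = 4, so hash it first: H(key) = 56, then zero-pad to 4 bytes: K' = 56 00 00 00.
K' ⊕ ipad = 60 36 36 36.  K' ⊕ opad = 0a 5c 5c 5c.
Inner input = (K'⊕ipad) ∥ m = 60 36 36 36 ∥ a8 2b c8 aa c3.
Inner hash: sum = 96+54+54+54+168+43+200+170+195 = 1034; mod 256 = 10 → 0a.
Outer input = (K'⊕opad) ∥ inner = 0a 5c 5c 5c ∥ 0a.
Outer hash (tag): sum = 10+92+92+92+10 = 296; mod 256 = 40 → 28.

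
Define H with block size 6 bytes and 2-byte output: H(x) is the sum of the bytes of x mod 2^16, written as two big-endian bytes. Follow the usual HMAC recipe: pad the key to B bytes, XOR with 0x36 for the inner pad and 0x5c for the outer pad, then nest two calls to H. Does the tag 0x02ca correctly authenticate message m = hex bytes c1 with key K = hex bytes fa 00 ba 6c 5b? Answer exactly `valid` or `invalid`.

valid

Key hex bytes fa 00 ba 6c 5b is 5 bytes ≤ B = 6; zero-pad to 6 bytes: K' = fa 00 ba 6c 5b 00.
K' ⊕ ipad = cc 36 8c 5a 6d 36; K' ⊕ opad = a6 5c e6 30 07 5c.
Inner hash: sum = 204+54+140+90+109+54+193 = 844 → 03 4c.
Outer hash (recomputed tag): sum = 166+92+230+48+7+92+3+76 = 714 → 02 ca.
Recomputed tag = 02ca; claimed = 02ca → match.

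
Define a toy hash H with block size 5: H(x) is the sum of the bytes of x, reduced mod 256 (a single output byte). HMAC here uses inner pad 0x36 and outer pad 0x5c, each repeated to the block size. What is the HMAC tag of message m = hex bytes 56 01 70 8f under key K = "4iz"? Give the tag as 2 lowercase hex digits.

Key "4iz" = 34 69 7a is 3 bytes ≤ B = 5; zero-pad to 5 bytes: K' = 34 69 7a 00 00.
K' ⊕ ipad = 02 5f 4c 36 36.  K' ⊕ opad = 68 35 26 5c 5c.
Inner input = (K'⊕ipad) ∥ m = 02 5f 4c 36 36 ∥ 56 01 70 8f.
Inner hash: sum = 2+95+76+54+54+86+1+112+143 = 623; mod 256 = 111 → 6f.
Outer input = (K'⊕opad) ∥ inner = 68 35 26 5c 5c ∥ 6f.
Outer hash (tag): sum = 104+53+38+92+92+111 = 490; mod 256 = 234 → ea.

ea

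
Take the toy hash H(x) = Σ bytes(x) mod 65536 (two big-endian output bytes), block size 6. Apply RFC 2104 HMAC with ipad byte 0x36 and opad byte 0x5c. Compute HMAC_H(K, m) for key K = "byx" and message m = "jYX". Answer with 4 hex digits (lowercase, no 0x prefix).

024b

Key "byx" = 62 79 78 is 3 bytes ≤ B = 6; zero-pad to 6 bytes: K' = 62 79 78 00 00 00.
K' ⊕ ipad = 54 4f 4e 36 36 36.  K' ⊕ opad = 3e 25 24 5c 5c 5c.
Inner input = (K'⊕ipad) ∥ m = 54 4f 4e 36 36 36 ∥ 6a 59 58.
Inner hash: sum = 84+79+78+54+54+54+106+89+88 = 686 → 02 ae.
Outer input = (K'⊕opad) ∥ inner = 3e 25 24 5c 5c 5c ∥ 02 ae.
Outer hash (tag): sum = 62+37+36+92+92+92+2+174 = 587 → 02 4b.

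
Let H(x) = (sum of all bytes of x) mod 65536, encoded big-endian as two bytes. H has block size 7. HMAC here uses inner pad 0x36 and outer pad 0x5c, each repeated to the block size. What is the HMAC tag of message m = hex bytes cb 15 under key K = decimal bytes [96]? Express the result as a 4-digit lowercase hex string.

02e0

Key decimal bytes [96] = 60 is 1 byte ≤ B = 7; zero-pad to 7 bytes: K' = 60 00 00 00 00 00 00.
K' ⊕ ipad = 56 36 36 36 36 36 36.  K' ⊕ opad = 3c 5c 5c 5c 5c 5c 5c.
Inner input = (K'⊕ipad) ∥ m = 56 36 36 36 36 36 36 ∥ cb 15.
Inner hash: sum = 86+54+54+54+54+54+54+203+21 = 634 → 02 7a.
Outer input = (K'⊕opad) ∥ inner = 3c 5c 5c 5c 5c 5c 5c ∥ 02 7a.
Outer hash (tag): sum = 60+92+92+92+92+92+92+2+122 = 736 → 02 e0.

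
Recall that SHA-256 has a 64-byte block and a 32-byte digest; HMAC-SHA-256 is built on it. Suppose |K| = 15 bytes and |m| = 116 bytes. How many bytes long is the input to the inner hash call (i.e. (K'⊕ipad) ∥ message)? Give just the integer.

180

Key is 15 ≤ 64 bytes, zero-padded: |K'| = 64.
Inner input = (K'⊕ipad) ∥ m → 64 + 116 = 180 bytes.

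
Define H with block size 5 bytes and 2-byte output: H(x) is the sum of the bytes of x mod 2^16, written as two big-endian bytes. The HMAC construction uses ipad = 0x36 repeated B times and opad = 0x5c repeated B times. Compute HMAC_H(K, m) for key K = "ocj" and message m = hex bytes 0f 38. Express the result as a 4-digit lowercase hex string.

Key "ocj" = 6f 63 6a is 3 bytes ≤ B = 5; zero-pad to 5 bytes: K' = 6f 63 6a 00 00.
K' ⊕ ipad = 59 55 5c 36 36.  K' ⊕ opad = 33 3f 36 5c 5c.
Inner input = (K'⊕ipad) ∥ m = 59 55 5c 36 36 ∥ 0f 38.
Inner hash: sum = 89+85+92+54+54+15+56 = 445 → 01 bd.
Outer input = (K'⊕opad) ∥ inner = 33 3f 36 5c 5c ∥ 01 bd.
Outer hash (tag): sum = 51+63+54+92+92+1+189 = 542 → 02 1e.

021e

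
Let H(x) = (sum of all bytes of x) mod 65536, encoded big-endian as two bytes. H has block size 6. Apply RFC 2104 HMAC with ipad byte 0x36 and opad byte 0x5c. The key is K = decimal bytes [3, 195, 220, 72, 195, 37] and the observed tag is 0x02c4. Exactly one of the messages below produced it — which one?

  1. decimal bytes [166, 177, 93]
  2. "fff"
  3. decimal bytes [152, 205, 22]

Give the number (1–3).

Key decimal bytes [3, 195, 220, 72, 195, 37] = 03 c3 dc 48 c3 25 is exactly B = 6 bytes: K' = 03 c3 dc 48 c3 25.
K' ⊕ ipad = 35 f5 ea 7e f5 13; K' ⊕ opad = 5f 9f 80 14 9f 79.
m1: inner = H(35 f5 ea 7e f5 13 a6 b1 5d) = 05 4e; tag = H(5f 9f 80 14 9f 79 05 4e) = 02fd
m2: inner = H(35 f5 ea 7e f5 13 66 66 66) = 04 cc; tag = H(5f 9f 80 14 9f 79 04 cc) = 037a
m3: inner = H(35 f5 ea 7e f5 13 98 cd 16) = 05 15; tag = H(5f 9f 80 14 9f 79 05 15) = 02c4 ← matches

3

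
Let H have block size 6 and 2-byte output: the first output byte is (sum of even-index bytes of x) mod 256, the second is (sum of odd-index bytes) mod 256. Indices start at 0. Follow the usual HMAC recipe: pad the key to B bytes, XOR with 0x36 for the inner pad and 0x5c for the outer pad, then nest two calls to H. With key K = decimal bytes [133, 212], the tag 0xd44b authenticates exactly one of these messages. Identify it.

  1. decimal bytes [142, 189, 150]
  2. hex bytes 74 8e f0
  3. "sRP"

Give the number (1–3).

Key decimal bytes [133, 212] = 85 d4 is 2 bytes ≤ B = 6; zero-pad to 6 bytes: K' = 85 d4 00 00 00 00.
K' ⊕ ipad = b3 e2 36 36 36 36; K' ⊕ opad = d9 88 5c 5c 5c 5c.
m1: inner = H(b3 e2 36 36 36 36 8e bd 96) = 43 0b; tag = H(d9 88 5c 5c 5c 5c 43 0b) = d44b ← matches
m2: inner = H(b3 e2 36 36 36 36 74 8e f0) = 83 dc; tag = H(d9 88 5c 5c 5c 5c 83 dc) = 141c
m3: inner = H(b3 e2 36 36 36 36 73 52 50) = e2 a0; tag = H(d9 88 5c 5c 5c 5c e2 a0) = 73e0

1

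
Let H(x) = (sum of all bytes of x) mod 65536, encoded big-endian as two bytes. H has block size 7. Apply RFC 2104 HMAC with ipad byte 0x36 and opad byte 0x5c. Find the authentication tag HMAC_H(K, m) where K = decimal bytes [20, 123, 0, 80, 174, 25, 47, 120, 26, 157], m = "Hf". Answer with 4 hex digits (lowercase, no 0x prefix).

02a8

Key decimal bytes [20, 123, 0, 80, 174, 25, 47, 120, 26, 157] = 14 7b 00 50 ae 19 2f 78 1a 9d is 10 bytes > B = 7, so hash it first: H(key) = 03 04, then zero-pad to 7 bytes: K' = 03 04 00 00 00 00 00.
K' ⊕ ipad = 35 32 36 36 36 36 36.  K' ⊕ opad = 5f 58 5c 5c 5c 5c 5c.
Inner input = (K'⊕ipad) ∥ m = 35 32 36 36 36 36 36 ∥ 48 66.
Inner hash: sum = 53+50+54+54+54+54+54+72+102 = 547 → 02 23.
Outer input = (K'⊕opad) ∥ inner = 5f 58 5c 5c 5c 5c 5c ∥ 02 23.
Outer hash (tag): sum = 95+88+92+92+92+92+92+2+35 = 680 → 02 a8.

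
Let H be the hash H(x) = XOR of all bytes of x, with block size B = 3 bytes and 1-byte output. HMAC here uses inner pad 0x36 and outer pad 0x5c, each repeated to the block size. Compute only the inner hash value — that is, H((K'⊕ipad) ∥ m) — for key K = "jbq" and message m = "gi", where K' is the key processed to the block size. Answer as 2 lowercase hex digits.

Key "jbq" = 6a 62 71 is exactly B = 3 bytes: K' = 6a 62 71.
K' ⊕ ipad = 5c 54 47.
Inner input = 5c 54 47 ∥ 67 69.
Inner hash: XOR 5c⊕54⊕47⊕67⊕69 = 41.

41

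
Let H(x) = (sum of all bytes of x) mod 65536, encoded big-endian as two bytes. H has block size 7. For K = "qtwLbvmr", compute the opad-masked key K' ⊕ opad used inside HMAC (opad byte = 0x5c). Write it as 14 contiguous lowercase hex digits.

5f035c5c5c5c5c

Key "qtwLbvmr" = 71 74 77 4c 62 76 6d 72 is 8 bytes > B = 7, so hash it first: H(key) = 03 5f, then zero-pad to 7 bytes: K' = 03 5f 00 00 00 00 00.
XOR each byte with 0x5c: 03⊕5c=5f, 5f⊕5c=03, 00⊕5c=5c, 00⊕5c=5c, 00⊕5c=5c, 00⊕5c=5c, 00⊕5c=5c.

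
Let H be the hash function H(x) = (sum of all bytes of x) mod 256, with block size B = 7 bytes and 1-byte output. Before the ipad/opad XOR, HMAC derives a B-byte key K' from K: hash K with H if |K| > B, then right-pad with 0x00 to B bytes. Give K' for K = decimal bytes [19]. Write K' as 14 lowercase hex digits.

13000000000000

Key decimal bytes [19] = 13 is 1 byte ≤ B = 7; zero-pad to 7 bytes: K' = 13 00 00 00 00 00 00.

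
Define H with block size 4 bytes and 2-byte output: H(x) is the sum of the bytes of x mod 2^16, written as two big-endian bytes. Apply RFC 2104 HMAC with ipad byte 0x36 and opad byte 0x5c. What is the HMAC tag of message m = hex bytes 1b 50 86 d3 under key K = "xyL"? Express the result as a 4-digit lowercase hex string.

00c9

Key "xyL" = 78 79 4c is 3 bytes ≤ B = 4; zero-pad to 4 bytes: K' = 78 79 4c 00.
K' ⊕ ipad = 4e 4f 7a 36.  K' ⊕ opad = 24 25 10 5c.
Inner input = (K'⊕ipad) ∥ m = 4e 4f 7a 36 ∥ 1b 50 86 d3.
Inner hash: sum = 78+79+122+54+27+80+134+211 = 785 → 03 11.
Outer input = (K'⊕opad) ∥ inner = 24 25 10 5c ∥ 03 11.
Outer hash (tag): sum = 36+37+16+92+3+17 = 201 → 00 c9.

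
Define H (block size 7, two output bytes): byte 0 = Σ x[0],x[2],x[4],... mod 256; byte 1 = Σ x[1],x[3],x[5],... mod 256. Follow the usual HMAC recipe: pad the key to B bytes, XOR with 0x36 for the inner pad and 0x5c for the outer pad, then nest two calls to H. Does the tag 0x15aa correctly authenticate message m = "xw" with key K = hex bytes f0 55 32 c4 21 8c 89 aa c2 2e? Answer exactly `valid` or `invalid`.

valid

Key hex bytes f0 55 32 c4 21 8c 89 aa c2 2e is 10 bytes > B = 7, so hash it first: H(key) = 8e 7d, then zero-pad to 7 bytes: K' = 8e 7d 00 00 00 00 00.
K' ⊕ ipad = b8 4b 36 36 36 36 36; K' ⊕ opad = d2 21 5c 5c 5c 5c 5c.
Inner hash: even-index sum = 465 mod 256 = 209; odd-index sum = 303 mod 256 = 47 → d1 2f.
Outer hash (recomputed tag): even-index sum = 533 mod 256 = 21; odd-index sum = 426 mod 256 = 170 → 15 aa.
Recomputed tag = 15aa; claimed = 15aa → match.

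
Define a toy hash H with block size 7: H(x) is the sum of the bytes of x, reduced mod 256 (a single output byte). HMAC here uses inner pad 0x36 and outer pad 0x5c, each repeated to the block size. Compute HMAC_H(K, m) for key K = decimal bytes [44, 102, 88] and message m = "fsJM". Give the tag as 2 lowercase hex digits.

Key decimal bytes [44, 102, 88] = 2c 66 58 is 3 bytes ≤ B = 7; zero-pad to 7 bytes: K' = 2c 66 58 00 00 00 00.
K' ⊕ ipad = 1a 50 6e 36 36 36 36.  K' ⊕ opad = 70 3a 04 5c 5c 5c 5c.
Inner input = (K'⊕ipad) ∥ m = 1a 50 6e 36 36 36 36 ∥ 66 73 4a 4d.
Inner hash: sum = 26+80+110+54+54+54+54+102+115+74+77 = 800; mod 256 = 32 → 20.
Outer input = (K'⊕opad) ∥ inner = 70 3a 04 5c 5c 5c 5c ∥ 20.
Outer hash (tag): sum = 112+58+4+92+92+92+92+32 = 574; mod 256 = 62 → 3e.

3e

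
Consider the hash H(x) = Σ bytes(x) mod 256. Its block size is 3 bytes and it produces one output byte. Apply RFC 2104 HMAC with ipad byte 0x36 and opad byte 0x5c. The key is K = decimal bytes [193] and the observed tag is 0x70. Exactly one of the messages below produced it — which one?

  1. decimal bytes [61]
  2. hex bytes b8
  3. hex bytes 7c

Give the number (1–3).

2

Key decimal bytes [193] = c1 is 1 byte ≤ B = 3; zero-pad to 3 bytes: K' = c1 00 00.
K' ⊕ ipad = f7 36 36; K' ⊕ opad = 9d 5c 5c.
m1: inner = H(f7 36 36 3d) = a0; tag = H(9d 5c 5c a0) = f5
m2: inner = H(f7 36 36 b8) = 1b; tag = H(9d 5c 5c 1b) = 70 ← matches
m3: inner = H(f7 36 36 7c) = df; tag = H(9d 5c 5c df) = 34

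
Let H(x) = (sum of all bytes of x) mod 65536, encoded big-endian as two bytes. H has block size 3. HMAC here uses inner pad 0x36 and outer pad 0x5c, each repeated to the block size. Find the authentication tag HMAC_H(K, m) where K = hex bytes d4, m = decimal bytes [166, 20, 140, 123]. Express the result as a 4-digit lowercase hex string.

Key hex bytes d4 is 1 byte ≤ B = 3; zero-pad to 3 bytes: K' = d4 00 00.
K' ⊕ ipad = e2 36 36.  K' ⊕ opad = 88 5c 5c.
Inner input = (K'⊕ipad) ∥ m = e2 36 36 ∥ a6 14 8c 7b.
Inner hash: sum = 226+54+54+166+20+140+123 = 783 → 03 0f.
Outer input = (K'⊕opad) ∥ inner = 88 5c 5c ∥ 03 0f.
Outer hash (tag): sum = 136+92+92+3+15 = 338 → 01 52.

0152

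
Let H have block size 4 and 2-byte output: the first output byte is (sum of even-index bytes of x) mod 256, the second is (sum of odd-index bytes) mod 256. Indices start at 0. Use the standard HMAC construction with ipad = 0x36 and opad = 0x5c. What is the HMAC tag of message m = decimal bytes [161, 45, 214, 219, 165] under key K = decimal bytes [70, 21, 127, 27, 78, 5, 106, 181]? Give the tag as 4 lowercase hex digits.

Key decimal bytes [70, 21, 127, 27, 78, 5, 106, 181] = 46 15 7f 1b 4e 05 6a b5 is 8 bytes > B = 4, so hash it first: H(key) = 7d ea, then zero-pad to 4 bytes: K' = 7d ea 00 00.
K' ⊕ ipad = 4b dc 36 36.  K' ⊕ opad = 21 b6 5c 5c.
Inner input = (K'⊕ipad) ∥ m = 4b dc 36 36 ∥ a1 2d d6 db a5.
Inner hash: even-index sum = 669 mod 256 = 157; odd-index sum = 538 mod 256 = 26 → 9d 1a.
Outer input = (K'⊕opad) ∥ inner = 21 b6 5c 5c ∥ 9d 1a.
Outer hash (tag): even-index sum = 282 mod 256 = 26; odd-index sum = 300 mod 256 = 44 → 1a 2c.

1a2c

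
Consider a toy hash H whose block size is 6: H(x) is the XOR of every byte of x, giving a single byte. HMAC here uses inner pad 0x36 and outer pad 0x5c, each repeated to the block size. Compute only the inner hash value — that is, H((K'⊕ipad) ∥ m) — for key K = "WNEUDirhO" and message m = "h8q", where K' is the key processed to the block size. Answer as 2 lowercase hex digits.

Key "WNEUDirhO" = 57 4e 45 55 44 69 72 68 4f is 9 bytes > B = 6, so hash it first: H(key) = 71, then zero-pad to 6 bytes: K' = 71 00 00 00 00 00.
K' ⊕ ipad = 47 36 36 36 36 36.
Inner input = 47 36 36 36 36 36 ∥ 68 38 71.
Inner hash: XOR 47⊕36⊕36⊕36⊕36⊕36⊕68⊕38⊕71 = 50.

50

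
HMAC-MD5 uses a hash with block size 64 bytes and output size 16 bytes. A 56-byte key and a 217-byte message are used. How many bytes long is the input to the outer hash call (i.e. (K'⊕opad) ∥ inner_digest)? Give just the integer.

80

Key is 56 ≤ 64 bytes, zero-padded: |K'| = 64.
Outer input = (K'⊕opad) ∥ H(inner) → 64 + 16 = 80 bytes.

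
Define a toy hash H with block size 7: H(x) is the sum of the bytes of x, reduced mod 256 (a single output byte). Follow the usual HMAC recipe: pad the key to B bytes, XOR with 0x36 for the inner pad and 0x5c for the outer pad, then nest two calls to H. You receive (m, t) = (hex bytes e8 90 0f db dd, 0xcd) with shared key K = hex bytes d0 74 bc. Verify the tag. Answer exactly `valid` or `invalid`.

Key hex bytes d0 74 bc is 3 bytes ≤ B = 7; zero-pad to 7 bytes: K' = d0 74 bc 00 00 00 00.
K' ⊕ ipad = e6 42 8a 36 36 36 36; K' ⊕ opad = 8c 28 e0 5c 5c 5c 5c.
Inner hash: sum = 230+66+138+54+54+54+54+232+144+15+219+221 = 1481; mod 256 = 201 → c9.
Outer hash (recomputed tag): sum = 140+40+224+92+92+92+92+201 = 973; mod 256 = 205 → cd.
Recomputed tag = cd; claimed = cd → match.

valid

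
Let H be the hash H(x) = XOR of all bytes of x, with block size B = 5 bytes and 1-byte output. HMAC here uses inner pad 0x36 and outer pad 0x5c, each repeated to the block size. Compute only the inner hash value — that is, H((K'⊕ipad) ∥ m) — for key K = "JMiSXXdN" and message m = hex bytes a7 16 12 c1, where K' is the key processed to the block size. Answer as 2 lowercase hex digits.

43

Key "JMiSXXdN" = 4a 4d 69 53 58 58 64 4e is 8 bytes > B = 5, so hash it first: H(key) = 17, then zero-pad to 5 bytes: K' = 17 00 00 00 00.
K' ⊕ ipad = 21 36 36 36 36.
Inner input = 21 36 36 36 36 ∥ a7 16 12 c1.
Inner hash: XOR 21⊕36⊕36⊕36⊕36⊕a7⊕16⊕12⊕c1 = 43.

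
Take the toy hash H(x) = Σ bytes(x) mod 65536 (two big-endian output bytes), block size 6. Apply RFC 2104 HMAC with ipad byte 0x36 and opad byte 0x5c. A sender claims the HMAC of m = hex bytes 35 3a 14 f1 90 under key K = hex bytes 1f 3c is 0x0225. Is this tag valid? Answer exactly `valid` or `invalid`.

valid

Key hex bytes 1f 3c is 2 bytes ≤ B = 6; zero-pad to 6 bytes: K' = 1f 3c 00 00 00 00.
K' ⊕ ipad = 29 0a 36 36 36 36; K' ⊕ opad = 43 60 5c 5c 5c 5c.
Inner hash: sum = 41+10+54+54+54+54+53+58+20+241+144 = 783 → 03 0f.
Outer hash (recomputed tag): sum = 67+96+92+92+92+92+3+15 = 549 → 02 25.
Recomputed tag = 0225; claimed = 0225 → match.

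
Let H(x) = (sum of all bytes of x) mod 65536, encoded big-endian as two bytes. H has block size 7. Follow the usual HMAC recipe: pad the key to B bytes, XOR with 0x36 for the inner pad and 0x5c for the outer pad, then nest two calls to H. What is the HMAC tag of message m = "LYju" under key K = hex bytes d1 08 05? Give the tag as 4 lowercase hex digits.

Key hex bytes d1 08 05 is 3 bytes ≤ B = 7; zero-pad to 7 bytes: K' = d1 08 05 00 00 00 00.
K' ⊕ ipad = e7 3e 33 36 36 36 36.  K' ⊕ opad = 8d 54 59 5c 5c 5c 5c.
Inner input = (K'⊕ipad) ∥ m = e7 3e 33 36 36 36 36 ∥ 4c 59 6a 75.
Inner hash: sum = 231+62+51+54+54+54+54+76+89+106+117 = 948 → 03 b4.
Outer input = (K'⊕opad) ∥ inner = 8d 54 59 5c 5c 5c 5c ∥ 03 b4.
Outer hash (tag): sum = 141+84+89+92+92+92+92+3+180 = 865 → 03 61.

0361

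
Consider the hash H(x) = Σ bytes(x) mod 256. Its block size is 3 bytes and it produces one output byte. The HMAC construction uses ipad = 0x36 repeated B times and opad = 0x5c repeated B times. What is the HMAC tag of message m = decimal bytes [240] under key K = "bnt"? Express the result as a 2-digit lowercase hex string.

76

Key "bnt" = 62 6e 74 is exactly B = 3 bytes: K' = 62 6e 74.
K' ⊕ ipad = 54 58 42.  K' ⊕ opad = 3e 32 28.
Inner input = (K'⊕ipad) ∥ m = 54 58 42 ∥ f0.
Inner hash: sum = 84+88+66+240 = 478; mod 256 = 222 → de.
Outer input = (K'⊕opad) ∥ inner = 3e 32 28 ∥ de.
Outer hash (tag): sum = 62+50+40+222 = 374; mod 256 = 118 → 76.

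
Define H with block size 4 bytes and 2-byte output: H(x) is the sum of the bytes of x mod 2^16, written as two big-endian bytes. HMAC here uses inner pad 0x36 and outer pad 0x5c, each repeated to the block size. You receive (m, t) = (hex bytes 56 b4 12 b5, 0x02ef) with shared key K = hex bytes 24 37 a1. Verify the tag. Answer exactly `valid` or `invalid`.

Key hex bytes 24 37 a1 is 3 bytes ≤ B = 4; zero-pad to 4 bytes: K' = 24 37 a1 00.
K' ⊕ ipad = 12 01 97 36; K' ⊕ opad = 78 6b fd 5c.
Inner hash: sum = 18+1+151+54+86+180+18+181 = 689 → 02 b1.
Outer hash (recomputed tag): sum = 120+107+253+92+2+177 = 751 → 02 ef.
Recomputed tag = 02ef; claimed = 02ef → match.

valid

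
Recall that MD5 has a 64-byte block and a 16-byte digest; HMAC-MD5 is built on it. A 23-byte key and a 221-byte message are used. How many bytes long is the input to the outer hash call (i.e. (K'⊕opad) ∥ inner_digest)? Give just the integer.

Key is 23 ≤ 64 bytes, zero-padded: |K'| = 64.
Outer input = (K'⊕opad) ∥ H(inner) → 64 + 16 = 80 bytes.

80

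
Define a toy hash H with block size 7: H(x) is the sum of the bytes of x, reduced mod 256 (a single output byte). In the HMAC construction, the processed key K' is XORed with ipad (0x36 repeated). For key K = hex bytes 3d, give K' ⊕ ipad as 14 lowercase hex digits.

Key hex bytes 3d is 1 byte ≤ B = 7; zero-pad to 7 bytes: K' = 3d 00 00 00 00 00 00.
XOR each byte with 0x36: 3d⊕36=0b, 00⊕36=36, 00⊕36=36, 00⊕36=36, 00⊕36=36, 00⊕36=36, 00⊕36=36.

0b363636363636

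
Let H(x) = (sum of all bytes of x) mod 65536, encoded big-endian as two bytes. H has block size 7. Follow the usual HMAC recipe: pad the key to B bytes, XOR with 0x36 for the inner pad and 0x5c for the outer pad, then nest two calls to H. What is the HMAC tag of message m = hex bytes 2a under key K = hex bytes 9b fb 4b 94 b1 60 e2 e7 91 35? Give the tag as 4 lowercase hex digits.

Key hex bytes 9b fb 4b 94 b1 60 e2 e7 91 35 is 10 bytes > B = 7, so hash it first: H(key) = 06 15, then zero-pad to 7 bytes: K' = 06 15 00 00 00 00 00.
K' ⊕ ipad = 30 23 36 36 36 36 36.  K' ⊕ opad = 5a 49 5c 5c 5c 5c 5c.
Inner input = (K'⊕ipad) ∥ m = 30 23 36 36 36 36 36 ∥ 2a.
Inner hash: sum = 48+35+54+54+54+54+54+42 = 395 → 01 8b.
Outer input = (K'⊕opad) ∥ inner = 5a 49 5c 5c 5c 5c 5c ∥ 01 8b.
Outer hash (tag): sum = 90+73+92+92+92+92+92+1+139 = 763 → 02 fb.

02fb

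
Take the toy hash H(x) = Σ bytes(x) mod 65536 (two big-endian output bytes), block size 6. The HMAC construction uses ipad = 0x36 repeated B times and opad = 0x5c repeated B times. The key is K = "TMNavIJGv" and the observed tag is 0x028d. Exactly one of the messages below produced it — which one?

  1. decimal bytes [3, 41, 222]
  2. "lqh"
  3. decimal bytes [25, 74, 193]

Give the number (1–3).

2

Key "TMNavIJGv" = 54 4d 4e 61 76 49 4a 47 76 is 9 bytes > B = 6, so hash it first: H(key) = 03 16, then zero-pad to 6 bytes: K' = 03 16 00 00 00 00.
K' ⊕ ipad = 35 20 36 36 36 36; K' ⊕ opad = 5f 4a 5c 5c 5c 5c.
m1: inner = H(35 20 36 36 36 36 03 29 de) = 02 37; tag = H(5f 4a 5c 5c 5c 5c 02 37) = 0252
m2: inner = H(35 20 36 36 36 36 6c 71 68) = 02 72; tag = H(5f 4a 5c 5c 5c 5c 02 72) = 028d ← matches
m3: inner = H(35 20 36 36 36 36 19 4a c1) = 02 51; tag = H(5f 4a 5c 5c 5c 5c 02 51) = 026c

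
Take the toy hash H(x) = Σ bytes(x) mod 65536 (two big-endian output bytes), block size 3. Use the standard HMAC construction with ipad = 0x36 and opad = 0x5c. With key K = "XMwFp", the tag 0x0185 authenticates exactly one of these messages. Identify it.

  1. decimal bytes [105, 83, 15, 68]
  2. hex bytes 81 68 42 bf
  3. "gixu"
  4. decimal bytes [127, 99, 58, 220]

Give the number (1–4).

Key "XMwFp" = 58 4d 77 46 70 is 5 bytes > B = 3, so hash it first: H(key) = 01 d2, then zero-pad to 3 bytes: K' = 01 d2 00.
K' ⊕ ipad = 37 e4 36; K' ⊕ opad = 5d 8e 5c.
m1: inner = H(37 e4 36 69 53 0f 44) = 02 60; tag = H(5d 8e 5c 02 60) = 01a9
m2: inner = H(37 e4 36 81 68 42 bf) = 03 3b; tag = H(5d 8e 5c 03 3b) = 0185 ← matches
m3: inner = H(37 e4 36 67 69 78 75) = 03 0e; tag = H(5d 8e 5c 03 0e) = 0158
m4: inner = H(37 e4 36 7f 63 3a dc) = 03 49; tag = H(5d 8e 5c 03 49) = 0193

2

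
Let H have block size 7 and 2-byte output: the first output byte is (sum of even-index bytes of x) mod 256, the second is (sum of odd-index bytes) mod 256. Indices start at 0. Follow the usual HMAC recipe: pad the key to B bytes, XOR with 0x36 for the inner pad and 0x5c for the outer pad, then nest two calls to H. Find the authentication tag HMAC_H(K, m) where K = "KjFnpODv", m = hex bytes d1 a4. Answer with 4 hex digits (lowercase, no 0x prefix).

Key "KjFnpODv" = 4b 6a 46 6e 70 4f 44 76 is 8 bytes > B = 7, so hash it first: H(key) = 45 9d, then zero-pad to 7 bytes: K' = 45 9d 00 00 00 00 00.
K' ⊕ ipad = 73 ab 36 36 36 36 36.  K' ⊕ opad = 19 c1 5c 5c 5c 5c 5c.
Inner input = (K'⊕ipad) ∥ m = 73 ab 36 36 36 36 36 ∥ d1 a4.
Inner hash: even-index sum = 441 mod 256 = 185; odd-index sum = 488 mod 256 = 232 → b9 e8.
Outer input = (K'⊕opad) ∥ inner = 19 c1 5c 5c 5c 5c 5c ∥ b9 e8.
Outer hash (tag): even-index sum = 533 mod 256 = 21; odd-index sum = 562 mod 256 = 50 → 15 32.

1532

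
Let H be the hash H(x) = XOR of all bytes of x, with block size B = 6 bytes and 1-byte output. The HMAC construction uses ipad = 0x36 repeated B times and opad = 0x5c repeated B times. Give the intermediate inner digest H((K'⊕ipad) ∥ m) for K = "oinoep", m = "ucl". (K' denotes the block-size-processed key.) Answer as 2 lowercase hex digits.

Key "oinoep" = 6f 69 6e 6f 65 70 is exactly B = 6 bytes: K' = 6f 69 6e 6f 65 70.
K' ⊕ ipad = 59 5f 58 59 53 46.
Inner input = 59 5f 58 59 53 46 ∥ 75 63 6c.
Inner hash: XOR 59⊕5f⊕58⊕59⊕53⊕46⊕75⊕63⊕6c = 68.

68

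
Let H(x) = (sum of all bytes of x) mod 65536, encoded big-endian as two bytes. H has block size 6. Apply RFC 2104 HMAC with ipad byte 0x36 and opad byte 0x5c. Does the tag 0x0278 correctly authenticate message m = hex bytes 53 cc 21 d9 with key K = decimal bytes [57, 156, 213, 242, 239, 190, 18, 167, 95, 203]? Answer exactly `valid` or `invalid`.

valid

Key decimal bytes [57, 156, 213, 242, 239, 190, 18, 167, 95, 203] = 39 9c d5 f2 ef be 12 a7 5f cb is 10 bytes > B = 6, so hash it first: H(key) = 06 2c, then zero-pad to 6 bytes: K' = 06 2c 00 00 00 00.
K' ⊕ ipad = 30 1a 36 36 36 36; K' ⊕ opad = 5a 70 5c 5c 5c 5c.
Inner hash: sum = 48+26+54+54+54+54+83+204+33+217 = 827 → 03 3b.
Outer hash (recomputed tag): sum = 90+112+92+92+92+92+3+59 = 632 → 02 78.
Recomputed tag = 0278; claimed = 0278 → match.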